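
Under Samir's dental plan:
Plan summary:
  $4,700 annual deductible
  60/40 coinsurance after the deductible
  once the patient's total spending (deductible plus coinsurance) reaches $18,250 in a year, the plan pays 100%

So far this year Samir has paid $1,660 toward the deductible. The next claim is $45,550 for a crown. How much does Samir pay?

$16,590

$1,660 of the $4,700 deductible is already met, leaving $3,040.
That leaves $45,550 − $3,040 = $42,510 for coinsurance.
Coinsurance: $42,510 × 40% = $17,004.
Patient responsibility before any cap: $3,040 + $17,004 = $20,044.
That would bring total out-of-pocket to $21,704, past the $18,250 cap. The patient is capped at $18,250 − $1,660 = $16,590 on this claim.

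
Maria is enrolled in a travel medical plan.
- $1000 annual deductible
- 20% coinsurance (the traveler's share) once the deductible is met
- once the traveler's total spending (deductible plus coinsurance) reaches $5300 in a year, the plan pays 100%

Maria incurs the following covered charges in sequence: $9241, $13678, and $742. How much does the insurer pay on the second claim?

Bill 1, $9241: $1000 finishes the deductible; $8241 goes to coinsurance; coinsurance $8241 × 20% = $1648.20. Cost to traveler: $2648.20. OOP to date $2648.20. Plan pays $9241 − $2648.20 = $6592.80.
Bill 2, $13678: deductible already satisfied, so traveler's share is 20% × $13678 = $2735.60. Adding that to $2648.20 gives $5383.80, past the $5300 cap; traveler pays only $5300 − $2648.20 = $2651.80. Plan pays $13678 − $2651.80 = $11026.20.

$11026.20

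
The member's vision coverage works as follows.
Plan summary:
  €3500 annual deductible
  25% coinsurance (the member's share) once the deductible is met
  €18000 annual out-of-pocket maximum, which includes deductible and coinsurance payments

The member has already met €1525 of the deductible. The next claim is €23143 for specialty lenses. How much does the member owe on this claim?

Deductible still to meet: €3500 − €1525 = €1975.
After the €1975 deductible portion, €23143 − €1975 = €21168 is subject to coinsurance.
Member's 25% share of €21168 is €5292.
So the member owes €1975 + €5292 = €7267 before any cap.
Cumulative spending €1525 + €7267 = €8792 stays under the €18000 maximum.

€7267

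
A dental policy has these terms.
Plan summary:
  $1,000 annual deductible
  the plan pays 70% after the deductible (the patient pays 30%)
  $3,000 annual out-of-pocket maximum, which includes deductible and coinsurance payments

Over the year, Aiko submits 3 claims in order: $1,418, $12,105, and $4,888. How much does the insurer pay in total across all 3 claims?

$15,411

#1 ($1,418): deductible takes $1,000, $418 remains; 30% of $418 = $125.40. Patient owes $1,125.40 (running OOP $1,125.40). Plan pays $1,418 − $1,125.40 = $292.60.
#2 ($12,105): deductible already satisfied, so patient's share is 30% × $12,105 = $3,631.50. OOP would hit $4,756.90 > $3,000, so the cap limits the patient to $3,000 − $1,125.40 = $1,874.60. Plan pays $12,105 − $1,874.60 = $10,230.40.
#3 ($4,888): deductible already satisfied, so patient's share is 30% × $4,888 = $1,466.40. Adding that to $3,000 gives $4,466.40, past the $3,000 cap; patient pays only $3,000 − $3,000 = $0. Insurer: $4,888 − $0 = $4,888.
Insurer total = bills − patient's total = $18,411 − $3,000 = $15,411.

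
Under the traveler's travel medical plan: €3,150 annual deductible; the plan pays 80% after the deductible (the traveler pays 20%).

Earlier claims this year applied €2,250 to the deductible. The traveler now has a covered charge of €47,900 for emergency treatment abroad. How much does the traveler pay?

Remaining deductible: €3,150 − €2,250 = €900.
After the €900 deductible portion, €47,900 − €900 = €47,000 is subject to coinsurance.
Coinsurance: €47,000 × 20% = €9,400.
So the traveler owes €900 + €9,400 = €10,300.

€10,300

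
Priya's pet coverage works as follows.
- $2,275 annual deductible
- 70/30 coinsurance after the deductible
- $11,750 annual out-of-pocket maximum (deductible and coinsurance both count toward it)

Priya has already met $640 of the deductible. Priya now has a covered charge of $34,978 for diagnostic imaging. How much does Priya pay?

Deductible still to meet: $2,275 − $640 = $1,635.
The remaining $33,343 (= $34,978 − $1,635) moves to coinsurance.
Coinsurance: $33,343 × 30% = $10,002.90.
That puts the owner's cost at $1,635 + $10,002.90 = $11,637.90 before any cap.
Year-to-date out-of-pocket would reach $640 + $11,637.90 = $12,277.90, above the $11,750 maximum, so the owner pays only $11,750 − $640 = $11,110.

$11,110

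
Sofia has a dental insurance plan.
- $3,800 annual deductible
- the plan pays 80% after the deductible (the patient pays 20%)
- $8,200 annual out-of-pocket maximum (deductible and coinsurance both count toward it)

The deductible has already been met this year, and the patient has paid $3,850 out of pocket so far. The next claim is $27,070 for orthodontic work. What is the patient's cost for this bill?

$4,350

With the deductible met, the entire $27,070 is subject to coinsurance.
20% of $27,070 = $5,414 falls to the patient.
Year-to-date out-of-pocket would reach $3,850 + $5,414 = $9,264, above the $8,200 maximum, so the patient pays only $8,200 − $3,850 = $4,350.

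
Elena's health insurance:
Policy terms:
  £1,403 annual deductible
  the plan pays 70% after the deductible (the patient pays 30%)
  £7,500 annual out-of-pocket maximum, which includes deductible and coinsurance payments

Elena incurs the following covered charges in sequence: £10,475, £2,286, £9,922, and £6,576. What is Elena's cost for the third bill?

Claim 1 — £10,475: £1,403 to deductible, leaving £9,072; 30% of £9,072 = £2,721.60. Patient owes £4,124.60 (running OOP £4,124.60).
Claim 2 — £2,286: deductible already satisfied, so patient's share is 30% × £2,286 = £685.80. Cost to patient: £685.80. OOP to date £4,810.40.
Claim 3 — £9,922: deductible already satisfied, so patient's share is 30% × £9,922 = £2,976.60. That would push OOP to £7,787, over the £7,500 cap, so patient pays £7,500 − £4,810.40 = £2,689.60.

£2,689.60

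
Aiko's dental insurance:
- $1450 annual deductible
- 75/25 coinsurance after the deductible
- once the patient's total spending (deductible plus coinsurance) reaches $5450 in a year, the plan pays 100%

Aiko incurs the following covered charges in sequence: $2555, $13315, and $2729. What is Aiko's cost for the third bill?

Claim 1 — $2555: deductible takes $1450, $1105 remains; 25% of $1105 = $276.25. Cost to patient: $1726.25. OOP to date $1726.25.
Claim 2 — $13315: 25% coinsurance on $13315 = $3328.75. Patient pays $3328.75; OOP now $5055.
Claim 3 — $2729: 25% coinsurance on $2729 = $682.25. Adding that to $5055 gives $5737.25, past the $5450 cap; patient pays only $5450 − $5055 = $395.

$395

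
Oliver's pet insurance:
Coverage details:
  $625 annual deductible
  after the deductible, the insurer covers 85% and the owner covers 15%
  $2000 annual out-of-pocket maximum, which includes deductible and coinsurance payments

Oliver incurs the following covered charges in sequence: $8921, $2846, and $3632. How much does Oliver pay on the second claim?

#1 ($8921): deductible takes $625, $8296 remains; owner's 15% is $1244.40. Cost to owner: $1869.40. OOP to date $1869.40.
#2 ($2846): 15% coinsurance on $2846 = $426.90. OOP would hit $2296.30 > $2000, so the cap limits the owner to $2000 − $1869.40 = $130.60.

$130.60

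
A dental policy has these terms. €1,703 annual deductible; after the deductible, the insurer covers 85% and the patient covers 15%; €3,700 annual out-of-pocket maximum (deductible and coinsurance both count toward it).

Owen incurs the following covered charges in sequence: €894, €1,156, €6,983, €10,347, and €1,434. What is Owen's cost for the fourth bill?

€897.50

Claim 1 — €894: all of it applies to the deductible. Cost to patient: €894. OOP to date €894.
Claim 2 — €1,156: €809 to deductible, leaving €347; patient's 15% is €52.05. Patient pays €861.05; OOP now €1,755.05.
Claim 3 — €6,983: 15% coinsurance on €6,983 = €1,047.45. Cost to patient: €1,047.45. OOP to date €2,802.50.
Claim 4 — €10,347: deductible met; 15% of €10,347 = €1,552.05. That would push OOP to €4,354.55, over the €3,700 cap, so patient pays €3,700 − €2,802.50 = €897.50.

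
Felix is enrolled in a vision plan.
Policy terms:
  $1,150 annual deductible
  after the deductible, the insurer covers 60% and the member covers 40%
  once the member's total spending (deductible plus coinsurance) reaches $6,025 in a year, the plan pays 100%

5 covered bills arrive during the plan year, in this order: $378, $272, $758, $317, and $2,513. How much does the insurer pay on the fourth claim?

$190.20

Bill 1, $378: entire amount goes to the deductible. Member owes $378 (running OOP $378). Plan pays $378 − $378 = $0.
Bill 2, $272: fully absorbed by the deductible. Member owes $272 (running OOP $650). Plan pays $272 − $272 = $0.
Bill 3, $758: $500 finishes the deductible; $258 goes to coinsurance; member's 40% is $103.20. Member pays $603.20; OOP now $1,253.20. Plan pays $758 − $603.20 = $154.80.
Bill 4, $317: 40% coinsurance on $317 = $126.80. Cost to member: $126.80. OOP to date $1,380. Plan pays $317 − $126.80 = $190.20.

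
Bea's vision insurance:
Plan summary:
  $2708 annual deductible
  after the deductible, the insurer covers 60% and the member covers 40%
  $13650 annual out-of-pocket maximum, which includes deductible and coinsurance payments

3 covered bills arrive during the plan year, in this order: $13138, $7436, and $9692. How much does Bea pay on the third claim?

Claim 1 ($13138): $2708 to deductible, leaving $10430; member's 40% is $4172. Member owes $6880 (running OOP $6880).
Claim 2 ($7436): deductible met; 40% of $7436 = $2974.40. Member pays $2974.40; OOP now $9854.40.
Claim 3 ($9692): deductible already satisfied, so member's share is 40% × $9692 = $3876.80. OOP would hit $13731.20 > $13650, so the cap limits the member to $13650 − $9854.40 = $3795.60.

$3795.60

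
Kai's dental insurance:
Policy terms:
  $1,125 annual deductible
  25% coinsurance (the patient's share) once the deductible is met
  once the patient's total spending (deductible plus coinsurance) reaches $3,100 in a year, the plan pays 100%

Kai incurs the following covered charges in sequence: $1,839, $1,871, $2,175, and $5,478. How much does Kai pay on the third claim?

Claim 1 — $1,839: $1,125 to deductible, leaving $714; patient's 25% is $178.50. Patient owes $1,303.50 (running OOP $1,303.50).
Claim 2 — $1,871: deductible already satisfied, so patient's share is 25% × $1,871 = $467.75. Patient pays $467.75; OOP now $1,771.25.
Claim 3 — $2,175: deductible already satisfied, so patient's share is 25% × $2,175 = $543.75. Cost to patient: $543.75. OOP to date $2,315.

$543.75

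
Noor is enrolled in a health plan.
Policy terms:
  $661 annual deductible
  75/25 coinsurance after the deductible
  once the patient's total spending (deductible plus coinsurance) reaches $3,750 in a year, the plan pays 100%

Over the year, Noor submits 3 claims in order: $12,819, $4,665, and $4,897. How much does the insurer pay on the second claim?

Claim 1 ($12,819): $661 to deductible, leaving $12,158; 25% of $12,158 = $3,039.50. Patient pays $3,700.50; OOP now $3,700.50. Plan pays $12,819 − $3,700.50 = $9,118.50.
Claim 2 ($4,665): deductible met; 25% of $4,665 = $1,166.25. Adding that to $3,700.50 gives $4,866.75, past the $3,750 cap; patient pays only $3,750 − $3,700.50 = $49.50. Insurer: $4,665 − $49.50 = $4,615.50.

$4,615.50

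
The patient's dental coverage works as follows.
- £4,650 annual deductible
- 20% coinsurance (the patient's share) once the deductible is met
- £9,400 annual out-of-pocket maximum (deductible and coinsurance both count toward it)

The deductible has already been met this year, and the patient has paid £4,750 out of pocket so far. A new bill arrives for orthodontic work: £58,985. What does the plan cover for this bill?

£54,335

With the deductible met, the entire £58,985 is subject to coinsurance.
Patient's 20% share of £58,985 is £11,797.
That would bring total out-of-pocket to £16,547, past the £9,400 cap. The patient is capped at £9,400 − £4,750 = £4,650 on this claim.
Insurer pays the balance: £58,985 − £4,650 = £54,335.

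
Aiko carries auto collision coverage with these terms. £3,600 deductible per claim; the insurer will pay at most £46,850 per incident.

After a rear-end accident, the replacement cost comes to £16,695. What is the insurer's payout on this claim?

Subtract the deductible: £16,695 − £3,600 = £13,095.
That's under the £46,850 cap, so the insurer reimburses the full £13,095.

£13,095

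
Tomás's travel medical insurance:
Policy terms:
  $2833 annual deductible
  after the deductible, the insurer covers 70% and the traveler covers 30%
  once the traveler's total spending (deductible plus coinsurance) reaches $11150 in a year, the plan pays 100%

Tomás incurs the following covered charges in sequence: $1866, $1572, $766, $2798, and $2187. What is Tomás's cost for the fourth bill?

$839.40

Claim 1 ($1866): fully absorbed by the deductible. Cost to traveler: $1866. OOP to date $1866.
Claim 2 ($1572): $967 to deductible, leaving $605; 30% of $605 = $181.50. Traveler owes $1148.50 (running OOP $3014.50).
Claim 3 ($766): 30% coinsurance on $766 = $229.80. Traveler pays $229.80; OOP now $3244.30.
Claim 4 ($2798): deductible already satisfied, so traveler's share is 30% × $2798 = $839.40. Cost to traveler: $839.40. OOP to date $4083.70.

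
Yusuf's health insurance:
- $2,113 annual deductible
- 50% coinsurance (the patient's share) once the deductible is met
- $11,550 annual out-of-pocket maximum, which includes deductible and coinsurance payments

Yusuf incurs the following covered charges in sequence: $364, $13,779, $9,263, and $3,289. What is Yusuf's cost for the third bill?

$3,422

Claim 1 — $364: fully absorbed by the deductible. Patient owes $364 (running OOP $364).
Claim 2 — $13,779: $1,749 to deductible, leaving $12,030; patient's 50% is $6,015. Patient pays $7,764; OOP now $8,128.
Claim 3 — $9,263: deductible already satisfied, so patient's share is 50% × $9,263 = $4,631.50. Adding that to $8,128 gives $12,759.50, past the $11,550 cap; patient pays only $11,550 − $8,128 = $3,422.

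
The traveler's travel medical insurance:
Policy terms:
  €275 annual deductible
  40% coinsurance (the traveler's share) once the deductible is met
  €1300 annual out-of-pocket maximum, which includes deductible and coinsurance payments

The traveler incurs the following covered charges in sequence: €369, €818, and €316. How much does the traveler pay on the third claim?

€126.40

Bill 1, €369: deductible takes €275, €94 remains; traveler's 40% is €37.60. Traveler owes €312.60 (running OOP €312.60).
Bill 2, €818: deductible already satisfied, so traveler's share is 40% × €818 = €327.20. Traveler owes €327.20 (running OOP €639.80).
Bill 3, €316: deductible already satisfied, so traveler's share is 40% × €316 = €126.40. Traveler pays €126.40; OOP now €766.20.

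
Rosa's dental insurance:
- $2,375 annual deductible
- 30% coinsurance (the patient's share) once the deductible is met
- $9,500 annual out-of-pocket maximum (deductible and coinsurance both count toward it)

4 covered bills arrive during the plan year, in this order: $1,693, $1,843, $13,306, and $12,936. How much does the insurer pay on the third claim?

Claim 1 ($1,693): entire amount goes to the deductible. Patient owes $1,693 (running OOP $1,693). Plan pays $1,693 − $1,693 = $0.
Claim 2 ($1,843): $682 to deductible, leaving $1,161; 30% of $1,161 = $348.30. Patient pays $1,030.30; OOP now $2,723.30. Plan pays $1,843 − $1,030.30 = $812.70.
Claim 3 ($13,306): 30% coinsurance on $13,306 = $3,991.80. Cost to patient: $3,991.80. OOP to date $6,715.10. Plan pays $13,306 − $3,991.80 = $9,314.20.

$9,314.20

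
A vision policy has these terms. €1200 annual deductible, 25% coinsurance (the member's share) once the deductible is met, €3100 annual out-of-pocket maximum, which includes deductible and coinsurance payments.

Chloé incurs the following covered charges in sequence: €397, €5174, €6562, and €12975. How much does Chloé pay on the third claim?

€807.25

Claim 1 (€397): entire amount goes to the deductible. Cost to member: €397. OOP to date €397.
Claim 2 (€5174): €803 to deductible, leaving €4371; coinsurance €4371 × 25% = €1092.75. Cost to member: €1895.75. OOP to date €2292.75.
Claim 3 (€6562): 25% coinsurance on €6562 = €1640.50. That would push OOP to €3933.25, over the €3100 cap, so member pays €3100 − €2292.75 = €807.25.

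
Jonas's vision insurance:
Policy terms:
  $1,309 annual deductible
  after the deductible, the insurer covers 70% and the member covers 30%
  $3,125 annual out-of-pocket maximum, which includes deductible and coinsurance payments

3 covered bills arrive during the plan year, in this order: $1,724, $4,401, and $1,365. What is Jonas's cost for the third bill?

#1 ($1,724): deductible takes $1,309, $415 remains; coinsurance $415 × 30% = $124.50. Member owes $1,433.50 (running OOP $1,433.50).
#2 ($4,401): deductible already satisfied, so member's share is 30% × $4,401 = $1,320.30. Member owes $1,320.30 (running OOP $2,753.80).
#3 ($1,365): deductible met; 30% of $1,365 = $409.50. Adding that to $2,753.80 gives $3,163.30, past the $3,125 cap; member pays only $3,125 − $2,753.80 = $371.20.

$371.20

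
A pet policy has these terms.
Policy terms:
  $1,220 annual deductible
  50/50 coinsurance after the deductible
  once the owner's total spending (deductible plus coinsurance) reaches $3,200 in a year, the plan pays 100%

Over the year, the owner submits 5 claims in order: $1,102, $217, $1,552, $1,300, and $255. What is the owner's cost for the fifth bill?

$127.50

Claim 1 ($1,102): fully absorbed by the deductible. Cost to owner: $1,102. OOP to date $1,102.
Claim 2 ($217): deductible takes $118, $99 remains; owner's 50% is $49.50. Owner pays $167.50; OOP now $1,269.50.
Claim 3 ($1,552): deductible met; 50% of $1,552 = $776. Cost to owner: $776. OOP to date $2,045.50.
Claim 4 ($1,300): deductible met; 50% of $1,300 = $650. Cost to owner: $650. OOP to date $2,695.50.
Claim 5 ($255): deductible already satisfied, so owner's share is 50% × $255 = $127.50. Owner owes $127.50 (running OOP $2,823).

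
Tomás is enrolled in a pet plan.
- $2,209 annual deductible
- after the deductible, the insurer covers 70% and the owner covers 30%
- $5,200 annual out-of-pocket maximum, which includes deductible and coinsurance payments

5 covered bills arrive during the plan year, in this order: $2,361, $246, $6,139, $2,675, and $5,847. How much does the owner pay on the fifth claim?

$227.40

#1 ($2,361): deductible takes $2,209, $152 remains; coinsurance $152 × 30% = $45.60. Cost to owner: $2,254.60. OOP to date $2,254.60.
#2 ($246): 30% coinsurance on $246 = $73.80. Cost to owner: $73.80. OOP to date $2,328.40.
#3 ($6,139): deductible already satisfied, so owner's share is 30% × $6,139 = $1,841.70. Cost to owner: $1,841.70. OOP to date $4,170.10.
#4 ($2,675): 30% coinsurance on $2,675 = $802.50. Cost to owner: $802.50. OOP to date $4,972.60.
#5 ($5,847): deductible already satisfied, so owner's share is 30% × $5,847 = $1,754.10. OOP would hit $6,726.70 > $5,200, so the cap limits the owner to $5,200 − $4,972.60 = $227.40.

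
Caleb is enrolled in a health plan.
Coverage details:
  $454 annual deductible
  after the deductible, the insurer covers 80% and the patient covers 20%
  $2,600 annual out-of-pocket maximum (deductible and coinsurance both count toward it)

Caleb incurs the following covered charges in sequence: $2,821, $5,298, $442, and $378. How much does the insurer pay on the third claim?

Claim 1 — $2,821: $454 finishes the deductible; $2,367 goes to coinsurance; coinsurance $2,367 × 20% = $473.40. Patient pays $927.40; OOP now $927.40. Insurer: $2,821 − $927.40 = $1,893.60.
Claim 2 — $5,298: deductible already satisfied, so patient's share is 20% × $5,298 = $1,059.60. Patient pays $1,059.60; OOP now $1,987. Plan pays $5,298 − $1,059.60 = $4,238.40.
Claim 3 — $442: deductible met; 20% of $442 = $88.40. Cost to patient: $88.40. OOP to date $2,075.40. Plan pays $442 − $88.40 = $353.60.

$353.60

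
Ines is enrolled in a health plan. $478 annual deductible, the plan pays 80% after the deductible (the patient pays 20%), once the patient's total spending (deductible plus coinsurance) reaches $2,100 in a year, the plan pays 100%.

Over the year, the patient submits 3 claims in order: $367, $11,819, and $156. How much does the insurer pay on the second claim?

Claim 1 — $367: all of it applies to the deductible. Patient pays $367; OOP now $367. Insurer: $367 − $367 = $0.
Claim 2 — $11,819: $111 finishes the deductible; $11,708 goes to coinsurance; coinsurance $11,708 × 20% = $2,341.60. Together that's $111 + $2,341.60 = $2,452.60. That would push OOP to $2,819.60, over the $2,100 cap, so patient pays $2,100 − $367 = $1,733. Insurer: $11,819 − $1,733 = $10,086.

$10,086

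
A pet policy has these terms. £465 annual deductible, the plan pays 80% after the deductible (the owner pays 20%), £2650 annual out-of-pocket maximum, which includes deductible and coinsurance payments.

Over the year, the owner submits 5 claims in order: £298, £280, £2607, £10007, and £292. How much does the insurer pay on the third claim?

Bill 1, £298: all of it applies to the deductible. Owner pays £298; OOP now £298. Plan pays £298 − £298 = £0.
Bill 2, £280: £167 finishes the deductible; £113 goes to coinsurance; coinsurance £113 × 20% = £22.60. Cost to owner: £189.60. OOP to date £487.60. Plan pays £280 − £189.60 = £90.40.
Bill 3, £2607: deductible already satisfied, so owner's share is 20% × £2607 = £521.40. Cost to owner: £521.40. OOP to date £1009. Plan pays £2607 − £521.40 = £2085.60.

£2085.60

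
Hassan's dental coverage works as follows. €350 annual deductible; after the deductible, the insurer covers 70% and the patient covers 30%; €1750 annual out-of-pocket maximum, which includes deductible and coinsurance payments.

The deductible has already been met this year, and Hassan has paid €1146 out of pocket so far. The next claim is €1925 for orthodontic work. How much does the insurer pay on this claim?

The deductible is already satisfied, so the full bill goes to coinsurance.
Coinsurance: €1925 × 30% = €577.50.
Year-to-date out-of-pocket becomes €1146 + €577.50 = €1723.50, still under the €1750 maximum, so no cap applies.
The insurer covers the remainder: €1925 − €577.50 = €1347.50.

€1347.50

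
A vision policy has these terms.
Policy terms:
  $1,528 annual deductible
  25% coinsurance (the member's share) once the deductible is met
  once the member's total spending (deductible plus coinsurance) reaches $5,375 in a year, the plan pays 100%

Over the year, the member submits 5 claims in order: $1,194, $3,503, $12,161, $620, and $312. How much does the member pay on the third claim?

#1 ($1,194): fully absorbed by the deductible. Cost to member: $1,194. OOP to date $1,194.
#2 ($3,503): $334 finishes the deductible; $3,169 goes to coinsurance; 25% of $3,169 = $792.25. Member owes $1,126.25 (running OOP $2,320.25).
#3 ($12,161): 25% coinsurance on $12,161 = $3,040.25. Member owes $3,040.25 (running OOP $5,360.50).

$3,040.25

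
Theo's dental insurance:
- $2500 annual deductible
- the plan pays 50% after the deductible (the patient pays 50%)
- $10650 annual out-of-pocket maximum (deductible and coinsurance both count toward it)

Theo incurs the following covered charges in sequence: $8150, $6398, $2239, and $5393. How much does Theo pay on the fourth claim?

Bill 1, $8150: $2500 finishes the deductible; $5650 goes to coinsurance; coinsurance $5650 × 50% = $2825. Patient pays $5325; OOP now $5325.
Bill 2, $6398: 50% coinsurance on $6398 = $3199. Patient owes $3199 (running OOP $8524).
Bill 3, $2239: deductible already satisfied, so patient's share is 50% × $2239 = $1119.50. Cost to patient: $1119.50. OOP to date $9643.50.
Bill 4, $5393: 50% coinsurance on $5393 = $2696.50. That would push OOP to $12340, over the $10650 cap, so patient pays $10650 − $9643.50 = $1006.50.

$1006.50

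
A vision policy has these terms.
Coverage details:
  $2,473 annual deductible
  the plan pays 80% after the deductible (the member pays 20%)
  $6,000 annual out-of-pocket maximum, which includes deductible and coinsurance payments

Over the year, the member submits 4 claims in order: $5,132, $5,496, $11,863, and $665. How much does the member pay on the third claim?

$1,896

Claim 1 — $5,132: deductible takes $2,473, $2,659 remains; 20% of $2,659 = $531.80. Member owes $3,004.80 (running OOP $3,004.80).
Claim 2 — $5,496: 20% coinsurance on $5,496 = $1,099.20. Member owes $1,099.20 (running OOP $4,104).
Claim 3 — $11,863: 20% coinsurance on $11,863 = $2,372.60. That would push OOP to $6,476.60, over the $6,000 cap, so member pays $6,000 − $4,104 = $1,896.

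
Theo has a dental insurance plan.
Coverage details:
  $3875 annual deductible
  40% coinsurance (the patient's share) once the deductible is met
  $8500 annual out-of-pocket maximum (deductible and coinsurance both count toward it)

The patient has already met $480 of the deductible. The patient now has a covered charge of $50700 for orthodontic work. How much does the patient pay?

$8020

Remaining deductible: $3875 − $480 = $3395.
After the $3395 deductible portion, $50700 − $3395 = $47305 is subject to coinsurance.
Coinsurance: $47305 × 40% = $18922.
Patient responsibility before any cap: $3395 + $18922 = $22317.
Year-to-date out-of-pocket would reach $480 + $22317 = $22797, above the $8500 maximum, so the patient pays only $8500 − $480 = $8020.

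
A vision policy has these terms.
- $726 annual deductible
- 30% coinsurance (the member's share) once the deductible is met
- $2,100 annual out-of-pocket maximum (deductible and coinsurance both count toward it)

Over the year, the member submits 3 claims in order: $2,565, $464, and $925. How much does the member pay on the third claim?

#1 ($2,565): deductible takes $726, $1,839 remains; coinsurance $1,839 × 30% = $551.70. Member owes $1,277.70 (running OOP $1,277.70).
#2 ($464): deductible met; 30% of $464 = $139.20. Member owes $139.20 (running OOP $1,416.90).
#3 ($925): deductible met; 30% of $925 = $277.50. Member pays $277.50; OOP now $1,694.40.

$277.50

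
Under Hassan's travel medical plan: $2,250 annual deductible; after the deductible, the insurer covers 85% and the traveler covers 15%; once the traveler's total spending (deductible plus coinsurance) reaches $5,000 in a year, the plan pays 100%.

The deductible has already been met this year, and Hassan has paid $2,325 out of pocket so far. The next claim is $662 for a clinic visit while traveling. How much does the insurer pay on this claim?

$562.70

With the deductible met, the entire $662 is subject to coinsurance.
Coinsurance: $662 × 15% = $99.30.
Cumulative spending $2,325 + $99.30 = $2,424.30 stays under the $5,000 maximum.
The plan picks up $662 − $99.30 = $562.70.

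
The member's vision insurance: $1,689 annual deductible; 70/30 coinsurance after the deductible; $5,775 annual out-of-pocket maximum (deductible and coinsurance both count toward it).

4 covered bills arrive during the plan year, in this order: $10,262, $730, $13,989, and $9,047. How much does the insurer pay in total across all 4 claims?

$28,253

Bill 1, $10,262: $1,689 to deductible, leaving $8,573; member's 30% is $2,571.90. Cost to member: $4,260.90. OOP to date $4,260.90. Plan pays $10,262 − $4,260.90 = $6,001.10.
Bill 2, $730: 30% coinsurance on $730 = $219. Member owes $219 (running OOP $4,479.90). Insurer: $730 − $219 = $511.
Bill 3, $13,989: deductible met; 30% of $13,989 = $4,196.70. OOP would hit $8,676.60 > $5,775, so the cap limits the member to $5,775 − $4,479.90 = $1,295.10. Plan pays $13,989 − $1,295.10 = $12,693.90.
Bill 4, $9,047: deductible already satisfied, so member's share is 30% × $9,047 = $2,714.10. OOP would hit $8,489.10 > $5,775, so the cap limits the member to $5,775 − $5,775 = $0. Plan pays $9,047 − $0 = $9,047.
Insurer total = bills − member's total = $34,028 − $5,775 = $28,253.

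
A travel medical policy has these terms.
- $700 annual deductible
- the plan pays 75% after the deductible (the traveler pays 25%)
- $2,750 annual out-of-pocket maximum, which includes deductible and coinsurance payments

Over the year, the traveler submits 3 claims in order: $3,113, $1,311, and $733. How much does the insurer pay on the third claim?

$549.75

Claim 1 ($3,113): $700 finishes the deductible; $2,413 goes to coinsurance; 25% of $2,413 = $603.25. Cost to traveler: $1,303.25. OOP to date $1,303.25. Plan pays $3,113 − $1,303.25 = $1,809.75.
Claim 2 ($1,311): 25% coinsurance on $1,311 = $327.75. Traveler owes $327.75 (running OOP $1,631). Plan pays $1,311 − $327.75 = $983.25.
Claim 3 ($733): deductible already satisfied, so traveler's share is 25% × $733 = $183.25. Traveler pays $183.25; OOP now $1,814.25. Plan pays $733 − $183.25 = $549.75.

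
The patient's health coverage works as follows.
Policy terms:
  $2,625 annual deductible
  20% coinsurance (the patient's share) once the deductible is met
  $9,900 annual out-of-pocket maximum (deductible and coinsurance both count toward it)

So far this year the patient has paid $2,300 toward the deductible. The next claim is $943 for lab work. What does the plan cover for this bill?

Remaining deductible: $2,625 − $2,300 = $325.
That leaves $943 − $325 = $618 for coinsurance.
Patient's 20% share of $618 is $123.60.
Patient responsibility before any cap: $325 + $123.60 = $448.60.
Total out-of-pocket so far would be $2,300 + $448.60 = $2,748.60, below the $9,900 cap — no reduction.
Insurer pays the balance: $943 − $448.60 = $494.40.

$494.40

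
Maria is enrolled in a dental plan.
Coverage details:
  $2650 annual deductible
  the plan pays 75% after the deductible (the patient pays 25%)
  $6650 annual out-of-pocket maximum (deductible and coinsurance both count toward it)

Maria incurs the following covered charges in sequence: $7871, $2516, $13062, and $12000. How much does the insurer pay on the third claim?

Bill 1, $7871: $2650 to deductible, leaving $5221; coinsurance $5221 × 25% = $1305.25. Cost to patient: $3955.25. OOP to date $3955.25. Plan pays $7871 − $3955.25 = $3915.75.
Bill 2, $2516: deductible met; 25% of $2516 = $629. Cost to patient: $629. OOP to date $4584.25. Insurer: $2516 − $629 = $1887.
Bill 3, $13062: 25% coinsurance on $13062 = $3265.50. That would push OOP to $7849.75, over the $6650 cap, so patient pays $6650 − $4584.25 = $2065.75. Insurer: $13062 − $2065.75 = $10996.25.

$10996.25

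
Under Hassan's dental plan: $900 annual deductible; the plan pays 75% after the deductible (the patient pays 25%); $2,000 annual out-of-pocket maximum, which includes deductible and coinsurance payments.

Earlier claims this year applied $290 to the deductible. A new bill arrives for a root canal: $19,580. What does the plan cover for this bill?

$17,870

Remaining deductible: $900 − $290 = $610.
That leaves $19,580 − $610 = $18,970 for coinsurance.
25% of $18,970 = $4,742.50 falls to the patient.
So the patient owes $610 + $4,742.50 = $5,352.50 before any cap.
Year-to-date out-of-pocket would reach $290 + $5,352.50 = $5,642.50, above the $2,000 maximum, so the patient pays only $2,000 − $290 = $1,710.
The insurer covers the remainder: $19,580 − $1,710 = $17,870.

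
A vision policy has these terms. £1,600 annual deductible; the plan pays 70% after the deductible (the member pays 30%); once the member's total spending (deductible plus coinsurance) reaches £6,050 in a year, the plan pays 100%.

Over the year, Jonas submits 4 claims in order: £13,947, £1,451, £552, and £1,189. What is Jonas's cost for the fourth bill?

Claim 1 — £13,947: £1,600 finishes the deductible; £12,347 goes to coinsurance; 30% of £12,347 = £3,704.10. Member owes £5,304.10 (running OOP £5,304.10).
Claim 2 — £1,451: deductible met; 30% of £1,451 = £435.30. Member pays £435.30; OOP now £5,739.40.
Claim 3 — £552: deductible met; 30% of £552 = £165.60. Member pays £165.60; OOP now £5,905.
Claim 4 — £1,189: deductible already satisfied, so member's share is 30% × £1,189 = £356.70. That would push OOP to £6,261.70, over the £6,050 cap, so member pays £6,050 − £5,905 = £145.

£145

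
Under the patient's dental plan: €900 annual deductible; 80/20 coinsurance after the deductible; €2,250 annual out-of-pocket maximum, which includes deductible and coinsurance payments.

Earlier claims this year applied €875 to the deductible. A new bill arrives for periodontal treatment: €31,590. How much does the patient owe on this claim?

€1,375

Remaining deductible: €900 − €875 = €25.
That leaves €31,590 − €25 = €31,565 for coinsurance.
20% of €31,565 = €6,313 falls to the patient.
That puts the patient's cost at €25 + €6,313 = €6,338 before any cap.
That would bring total out-of-pocket to €7,213, past the €2,250 cap. The patient is capped at €2,250 − €875 = €1,375 on this claim.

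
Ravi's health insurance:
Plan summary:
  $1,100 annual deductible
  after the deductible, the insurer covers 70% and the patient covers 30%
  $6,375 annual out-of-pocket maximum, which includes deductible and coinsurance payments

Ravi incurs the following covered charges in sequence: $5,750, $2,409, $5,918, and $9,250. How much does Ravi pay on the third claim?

Bill 1, $5,750: $1,100 to deductible, leaving $4,650; coinsurance $4,650 × 30% = $1,395. Patient pays $2,495; OOP now $2,495.
Bill 2, $2,409: 30% coinsurance on $2,409 = $722.70. Patient pays $722.70; OOP now $3,217.70.
Bill 3, $5,918: deductible met; 30% of $5,918 = $1,775.40. Patient pays $1,775.40; OOP now $4,993.10.

$1,775.40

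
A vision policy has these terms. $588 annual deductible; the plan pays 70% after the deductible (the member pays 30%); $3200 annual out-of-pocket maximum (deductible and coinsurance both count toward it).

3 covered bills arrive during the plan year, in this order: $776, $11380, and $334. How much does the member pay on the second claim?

#1 ($776): $588 to deductible, leaving $188; 30% of $188 = $56.40. Member pays $644.40; OOP now $644.40.
#2 ($11380): deductible met; 30% of $11380 = $3414. Adding that to $644.40 gives $4058.40, past the $3200 cap; member pays only $3200 − $644.40 = $2555.60.

$2555.60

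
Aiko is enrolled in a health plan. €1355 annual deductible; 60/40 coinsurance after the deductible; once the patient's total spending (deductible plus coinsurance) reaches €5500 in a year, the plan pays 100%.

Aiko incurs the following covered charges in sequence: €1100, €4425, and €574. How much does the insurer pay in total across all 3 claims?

€2846.40

Claim 1 — €1100: all of it applies to the deductible. Cost to patient: €1100. OOP to date €1100. Insurer: €1100 − €1100 = €0.
Claim 2 — €4425: €255 to deductible, leaving €4170; 40% of €4170 = €1668. Patient pays €1923; OOP now €3023. Plan pays €4425 − €1923 = €2502.
Claim 3 — €574: deductible already satisfied, so patient's share is 40% × €574 = €229.60. Cost to patient: €229.60. OOP to date €3252.60. Plan pays €574 − €229.60 = €344.40.
Insurer total = bills − patient's total = €6099 − €3252.60 = €2846.40.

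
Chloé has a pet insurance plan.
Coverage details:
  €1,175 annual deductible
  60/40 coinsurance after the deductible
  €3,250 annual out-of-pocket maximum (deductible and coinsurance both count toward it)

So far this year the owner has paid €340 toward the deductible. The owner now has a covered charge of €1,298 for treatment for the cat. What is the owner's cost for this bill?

€1,020.20

Deductible still to meet: €1,175 − €340 = €835.
That leaves €1,298 − €835 = €463 for coinsurance.
Owner's 40% share of €463 is €185.20.
That puts the owner's cost at €835 + €185.20 = €1,020.20 before any cap.
Year-to-date out-of-pocket becomes €340 + €1,020.20 = €1,360.20, still under the €3,250 maximum, so no cap applies.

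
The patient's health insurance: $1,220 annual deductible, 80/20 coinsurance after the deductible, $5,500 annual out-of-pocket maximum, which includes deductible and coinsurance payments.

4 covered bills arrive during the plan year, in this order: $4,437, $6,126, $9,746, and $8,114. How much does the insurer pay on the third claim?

$7,796.80

Claim 1 — $4,437: $1,220 to deductible, leaving $3,217; coinsurance $3,217 × 20% = $643.40. Patient pays $1,863.40; OOP now $1,863.40. Plan pays $4,437 − $1,863.40 = $2,573.60.
Claim 2 — $6,126: deductible met; 20% of $6,126 = $1,225.20. Patient owes $1,225.20 (running OOP $3,088.60). Plan pays $6,126 − $1,225.20 = $4,900.80.
Claim 3 — $9,746: deductible met; 20% of $9,746 = $1,949.20. Cost to patient: $1,949.20. OOP to date $5,037.80. Insurer: $9,746 − $1,949.20 = $7,796.80.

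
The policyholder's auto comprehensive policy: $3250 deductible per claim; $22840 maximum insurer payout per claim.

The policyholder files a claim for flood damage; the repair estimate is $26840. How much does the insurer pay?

Less the $3250 deductible: $26840 − $3250 = $23590.
Since $23590 > $22840, the payout is capped at $22840.

$22840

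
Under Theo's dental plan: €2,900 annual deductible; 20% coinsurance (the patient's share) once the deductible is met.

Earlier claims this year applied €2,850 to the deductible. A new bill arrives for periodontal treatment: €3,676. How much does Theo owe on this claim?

€775.20

Deductible still to meet: €2,900 − €2,850 = €50.
That leaves €3,676 − €50 = €3,626 for coinsurance.
Coinsurance: €3,626 × 20% = €725.20.
That puts the patient's cost at €50 + €725.20 = €775.20.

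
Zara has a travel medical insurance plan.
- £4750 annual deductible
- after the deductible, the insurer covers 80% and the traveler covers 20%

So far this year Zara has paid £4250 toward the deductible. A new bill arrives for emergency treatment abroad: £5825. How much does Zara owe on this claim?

£1565

Deductible still to meet: £4750 − £4250 = £500.
The remaining £5325 (= £5825 − £500) moves to coinsurance.
20% of £5325 = £1065 falls to the traveler.
That puts the traveler's cost at £500 + £1065 = £1565.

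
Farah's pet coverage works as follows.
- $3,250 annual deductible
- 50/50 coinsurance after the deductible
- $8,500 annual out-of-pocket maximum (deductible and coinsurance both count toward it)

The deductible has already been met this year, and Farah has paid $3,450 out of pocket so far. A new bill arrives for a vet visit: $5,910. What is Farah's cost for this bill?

With the deductible met, the entire $5,910 is subject to coinsurance.
Owner's 50% share of $5,910 is $2,955.
Total out-of-pocket so far would be $3,450 + $2,955 = $6,405, below the $8,500 cap — no reduction.

$2,955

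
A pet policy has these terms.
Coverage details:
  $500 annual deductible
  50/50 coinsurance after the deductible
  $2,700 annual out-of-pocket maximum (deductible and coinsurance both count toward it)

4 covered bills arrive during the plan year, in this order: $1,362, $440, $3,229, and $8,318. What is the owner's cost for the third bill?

Claim 1 ($1,362): $500 to deductible, leaving $862; coinsurance $862 × 50% = $431. Cost to owner: $931. OOP to date $931.
Claim 2 ($440): deductible met; 50% of $440 = $220. Cost to owner: $220. OOP to date $1,151.
Claim 3 ($3,229): 50% coinsurance on $3,229 = $1,614.50. That would push OOP to $2,765.50, over the $2,700 cap, so owner pays $2,700 − $1,151 = $1,549.

$1,549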